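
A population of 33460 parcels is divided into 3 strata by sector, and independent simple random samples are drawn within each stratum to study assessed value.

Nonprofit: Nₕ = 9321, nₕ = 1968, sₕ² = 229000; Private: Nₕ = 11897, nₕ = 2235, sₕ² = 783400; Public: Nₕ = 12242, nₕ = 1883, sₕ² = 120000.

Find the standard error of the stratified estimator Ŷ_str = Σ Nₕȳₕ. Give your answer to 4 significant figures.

Var(Ŷ_str) = Σₕ Nₕ²(1 − fₕ)sₕ²/nₕ.
Nonprofit: 9321²·(1 − 1968/9321)·229000/1968 = 7.9751243 × 10^9.
Private: 11897²·(1 − 2235/11897)·783400/2235 = 4.0291231 × 10^10.
Public: 12242²·(1 − 1883/12242)·120000/1883 = 8.0816704 × 10^9.
Sum = 5.6348026 × 10^10.
SE = √(5.6348026 × 10^10) = 237400.

237400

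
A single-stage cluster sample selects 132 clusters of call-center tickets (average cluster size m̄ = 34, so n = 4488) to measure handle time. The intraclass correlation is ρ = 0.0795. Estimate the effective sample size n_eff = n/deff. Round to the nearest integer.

1239

deff = 1 + (34 − 1)·0.0795 = 1 + 2.6235 = 3.6235.
n_eff = 4488 / 3.6235 = 1239.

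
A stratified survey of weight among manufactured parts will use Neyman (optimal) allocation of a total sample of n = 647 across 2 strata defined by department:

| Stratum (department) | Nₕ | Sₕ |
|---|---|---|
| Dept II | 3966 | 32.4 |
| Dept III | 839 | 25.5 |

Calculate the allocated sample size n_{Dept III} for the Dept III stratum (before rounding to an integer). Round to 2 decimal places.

Neyman allocation: nₕ = n·NₕSₕ / Σⱼ NⱼSⱼ.
Σ NⱼSⱼ = 3966·32.4 + 839·25.5 = 149892.9.
n_{Dept III} = 647·839·25.5 / 149892.9 = 92.35.

92.35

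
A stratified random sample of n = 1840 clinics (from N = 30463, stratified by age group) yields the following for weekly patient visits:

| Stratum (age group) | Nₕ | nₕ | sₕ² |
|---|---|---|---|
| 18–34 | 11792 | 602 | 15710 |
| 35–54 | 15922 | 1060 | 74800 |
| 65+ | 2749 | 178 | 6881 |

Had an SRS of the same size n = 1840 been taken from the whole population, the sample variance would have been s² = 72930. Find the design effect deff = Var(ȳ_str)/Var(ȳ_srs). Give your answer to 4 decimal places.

0.5907

Var(ȳ_str) = Σ Wₕ²(1−fₕ)sₕ²/nₕ with Wₕ = Nₕ/30463:
  18–34: (11792/30463)²·(1−602/11792)·15710/602 = 3.7106664
  35–54: (15922/30463)²·(1−1060/15922)·74800/1060 = 17.993899
  65+: (2749/30463)²·(1−178/2749)·6881/178 = 0.2944171
  → Var(ȳ_str) = 21.998983.
Var(ȳ_srs) = (1 − 1840/30463)·72930/1840 = 37.241818.
deff = 21.998983 / 37.241818 = 0.5907.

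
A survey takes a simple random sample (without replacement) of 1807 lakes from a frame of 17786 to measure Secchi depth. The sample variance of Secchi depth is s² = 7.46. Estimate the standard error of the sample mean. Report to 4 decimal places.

Under SRS without replacement, Var(ȳ) = (1 − f)·s²/n with f = n/N = 1807/17786 = 0.10159676.
Var(ȳ) = (1 − 0.10159676)·7.46/1807 = 0.89840324·0.0041283896 = 0.0037089586.
SE(ȳ) = √(0.0037089586) = 0.0609.

0.0609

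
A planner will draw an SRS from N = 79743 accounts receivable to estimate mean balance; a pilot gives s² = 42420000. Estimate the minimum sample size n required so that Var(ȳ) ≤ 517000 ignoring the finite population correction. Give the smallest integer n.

Without fpc, n₀ = s²/D = 42420000/517000 = 82.0503.
Rounding up, n = 83.

83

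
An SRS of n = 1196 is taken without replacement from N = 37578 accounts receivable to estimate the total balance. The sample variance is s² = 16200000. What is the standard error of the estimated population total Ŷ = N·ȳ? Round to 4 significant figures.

4.303 × 10^6

Var(Ŷ) = N²·Var(ȳ) = N²·(1 − n/N)·s²/n.
f = 1196/37578 = 0.03182713; Var(ȳ) = 0.96817287·16200000/1196 = 13114.047.
Var(Ŷ) = 37578² · 13114.047 = 1.8518426 × 10^13.
SE(Ŷ) = √(1.8518426 × 10^13) = 4.303 × 10^6.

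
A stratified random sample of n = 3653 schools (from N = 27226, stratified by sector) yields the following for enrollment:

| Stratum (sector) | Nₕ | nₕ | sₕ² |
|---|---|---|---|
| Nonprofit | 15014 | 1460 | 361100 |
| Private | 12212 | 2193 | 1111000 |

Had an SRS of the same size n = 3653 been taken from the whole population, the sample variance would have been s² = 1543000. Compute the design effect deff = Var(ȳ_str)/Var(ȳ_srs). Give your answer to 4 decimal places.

Var(ȳ_str) = Σ Wₕ²(1−fₕ)sₕ²/nₕ with Wₕ = Nₕ/27226:
  Nonprofit: (15014/27226)²·(1−1460/15014)·361100/1460 = 67.900167
  Private: (12212/27226)²·(1−2193/12212)·1111000/2193 = 83.621686
  → Var(ȳ_str) = 151.52185.
Var(ȳ_srs) = (1 − 3653/27226)·1543000/3653 = 365.71879.
deff = 151.52185 / 365.71879 = 0.4143.

0.4143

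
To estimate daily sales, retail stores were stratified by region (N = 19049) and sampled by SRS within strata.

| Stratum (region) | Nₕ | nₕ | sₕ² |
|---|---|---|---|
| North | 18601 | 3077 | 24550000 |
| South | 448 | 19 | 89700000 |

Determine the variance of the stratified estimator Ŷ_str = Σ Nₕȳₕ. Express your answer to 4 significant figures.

3.211 × 10^12

Var(Ŷ_str) = Σₕ Nₕ²(1 − fₕ)sₕ²/nₕ.
North: 18601²·(1 − 3077/18601)·24550000/3077 = 2.3039016 × 10^12.
South: 448²·(1 − 19/448)·89700000/19 = 9.0734855 × 10^11.
Sum = 3.2112502 × 10^12.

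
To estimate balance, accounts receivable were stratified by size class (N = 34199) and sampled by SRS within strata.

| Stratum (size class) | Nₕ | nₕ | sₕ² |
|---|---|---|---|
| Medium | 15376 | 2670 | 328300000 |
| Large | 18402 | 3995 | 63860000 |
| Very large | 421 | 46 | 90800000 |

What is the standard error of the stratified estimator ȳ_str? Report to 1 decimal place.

Var(ȳ_str) = Σₕ Wₕ²(1 − fₕ)sₕ²/nₕ with Wₕ = Nₕ/N, N = 34199.
Medium: Wₕ = 0.44960379; term = 0.44960379²·(1 − 0.17364724)·328300000/2670 = 20539.271.
Large: Wₕ = 0.53808591; term = 0.53808591²·(1 − 0.21709597)·63860000/3995 = 3623.4636.
Very large: Wₕ = 0.01231030; term = 0.01231030²·(1 − 0.10926366)·90800000/46 = 266.44929.
Sum = 24429.184.
SE = √(24429.184) = 156.3.

156.3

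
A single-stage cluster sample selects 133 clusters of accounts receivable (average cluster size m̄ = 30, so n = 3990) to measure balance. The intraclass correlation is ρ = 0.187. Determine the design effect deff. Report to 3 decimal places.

deff = 1 + (30 − 1)·0.187 = 1 + 5.423 = 6.423.

6.423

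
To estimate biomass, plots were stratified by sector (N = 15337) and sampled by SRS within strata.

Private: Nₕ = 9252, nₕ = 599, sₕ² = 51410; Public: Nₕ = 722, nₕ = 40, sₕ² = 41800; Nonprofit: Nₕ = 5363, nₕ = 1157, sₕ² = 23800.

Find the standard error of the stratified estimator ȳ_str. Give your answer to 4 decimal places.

5.7768

Var(ȳ_str) = Σₕ Wₕ²(1 − fₕ)sₕ²/nₕ with Wₕ = Nₕ/N, N = 15337.
Private: Wₕ = 0.60324705; term = 0.60324705²·(1 − 0.06474276)·51410/599 = 29.210721.
Public: Wₕ = 0.04707570; term = 0.04707570²·(1 − 0.05540166)·41800/40 = 2.1875452.
Nonprofit: Wₕ = 0.34967725; term = 0.34967725²·(1 − 0.21573746)·23800/1157 = 1.9726036.
Sum = 33.37087.
SE = √(33.37087) = 5.7768.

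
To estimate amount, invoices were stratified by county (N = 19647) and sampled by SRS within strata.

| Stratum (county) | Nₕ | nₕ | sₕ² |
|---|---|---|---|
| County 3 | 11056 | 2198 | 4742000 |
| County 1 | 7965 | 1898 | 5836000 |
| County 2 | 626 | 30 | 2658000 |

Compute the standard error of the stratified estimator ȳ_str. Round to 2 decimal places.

Var(ȳ_str) = Σₕ Wₕ²(1 − fₕ)sₕ²/nₕ with Wₕ = Nₕ/N, N = 19647.
County 3: Wₕ = 0.56273222; term = 0.56273222²·(1 − 0.19880608)·4742000/2198 = 547.36255.
County 1: Wₕ = 0.40540541; term = 0.40540541²·(1 − 0.23829253)·5836000/1898 = 384.93408.
County 2: Wₕ = 0.03186237; term = 0.03186237²·(1 − 0.04792332)·2658000/30 = 85.637075.
Sum = 1017.9337.
SE = √(1017.9337) = 31.91.

31.91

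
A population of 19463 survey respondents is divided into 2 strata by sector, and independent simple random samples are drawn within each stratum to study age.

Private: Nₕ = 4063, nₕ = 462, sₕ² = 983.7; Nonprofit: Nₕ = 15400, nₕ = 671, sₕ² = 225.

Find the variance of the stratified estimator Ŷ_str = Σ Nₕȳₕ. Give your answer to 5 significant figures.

Var(Ŷ_str) = Σₕ Nₕ²(1 − fₕ)sₕ²/nₕ.
Private: 4063²·(1 − 462/4063)·983.7/462 = 3.1152338 × 10^7.
Nonprofit: 15400²·(1 − 671/15400)·225/671 = 7.605959 × 10^7.
Sum = 1.0721193 × 10^8.

1.0721 × 10^8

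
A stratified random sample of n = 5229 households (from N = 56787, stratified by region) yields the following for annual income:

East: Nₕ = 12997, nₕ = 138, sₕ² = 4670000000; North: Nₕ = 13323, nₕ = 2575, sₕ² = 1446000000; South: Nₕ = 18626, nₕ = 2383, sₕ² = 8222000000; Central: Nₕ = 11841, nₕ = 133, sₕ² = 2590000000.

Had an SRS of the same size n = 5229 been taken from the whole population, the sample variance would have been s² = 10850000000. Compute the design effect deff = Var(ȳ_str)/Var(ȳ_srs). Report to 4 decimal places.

1.5604

Var(ȳ_str) = Σ Wₕ²(1−fₕ)sₕ²/nₕ with Wₕ = Nₕ/56787:
  East: (12997/56787)²·(1−138/12997)·4670000000/138 = 1.7538412 × 10^6
  North: (13323/56787)²·(1−2575/13323)·1446000000/2575 = 24935.776
  South: (18626/56787)²·(1−2383/18626)·8222000000/2383 = 323699.05
  Central: (11841/56787)²·(1−133/11841)·2590000000/133 = 837184.86
  → Var(ȳ_str) = 2.9396609 × 10^6.
Var(ȳ_srs) = (1 − 5229/56787)·10850000000/5229 = 1.8839017 × 10^6.
deff = (2.9396609 × 10^6) / (1.8839017 × 10^6) = 1.5604.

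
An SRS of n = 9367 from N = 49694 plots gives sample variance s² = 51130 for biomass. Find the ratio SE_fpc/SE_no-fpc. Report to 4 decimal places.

0.9008

f = n/N = 9367/49694 = 0.18849358.
SE_no-fpc = √(s²/n) = 2.3363486; SE_fpc = √((1−f)s²/n) = 2.1046681.
Ratio = √(1−f) = 0.90083651.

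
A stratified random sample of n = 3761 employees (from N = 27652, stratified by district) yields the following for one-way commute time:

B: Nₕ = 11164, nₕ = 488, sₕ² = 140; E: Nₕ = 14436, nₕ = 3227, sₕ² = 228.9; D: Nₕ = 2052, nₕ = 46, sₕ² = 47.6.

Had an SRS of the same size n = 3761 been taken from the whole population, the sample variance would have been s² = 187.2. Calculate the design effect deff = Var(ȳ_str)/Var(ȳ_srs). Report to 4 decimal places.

Var(ȳ_str) = Σ Wₕ²(1−fₕ)sₕ²/nₕ with Wₕ = Nₕ/27652:
  B: (11164/27652)²·(1−488/11164)·140/488 = 0.044718117
  E: (14436/27652)²·(1−3227/14436)·228.9/3227 = 0.015010926
  D: (2052/27652)²·(1−46/2052)·47.6/46 = 0.0055706299
  → Var(ȳ_str) = 0.065299673.
Var(ȳ_srs) = (1 − 3761/27652)·187.2/3761 = 0.043004142.
deff = 0.065299673 / 0.043004142 = 1.5185.

1.5185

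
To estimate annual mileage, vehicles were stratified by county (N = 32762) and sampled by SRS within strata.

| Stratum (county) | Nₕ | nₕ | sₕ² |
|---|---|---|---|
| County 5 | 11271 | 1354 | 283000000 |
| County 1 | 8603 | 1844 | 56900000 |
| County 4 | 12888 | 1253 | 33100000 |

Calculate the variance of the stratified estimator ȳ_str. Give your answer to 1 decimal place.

Var(ȳ_str) = Σₕ Wₕ²(1 − fₕ)sₕ²/nₕ with Wₕ = Nₕ/N, N = 32762.
County 5: Wₕ = 0.34402662; term = 0.34402662²·(1 − 0.12013131)·283000000/1354 = 21765.554.
County 1: Wₕ = 0.26259081; term = 0.26259081²·(1 − 0.21434383)·56900000/1844 = 1671.6406.
County 4: Wₕ = 0.39338258; term = 0.39338258²·(1 − 0.09722222)·33100000/1253 = 3690.5239.
Sum = 27127.719.

27127.7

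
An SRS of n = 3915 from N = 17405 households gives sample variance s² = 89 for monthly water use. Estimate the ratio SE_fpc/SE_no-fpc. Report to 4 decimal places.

0.8804

f = n/N = 3915/17405 = 0.22493536.
SE_no-fpc = √(s²/n) = 0.15077492; SE_fpc = √((1−f)s²/n) = 0.13273886.
Ratio = √(1−f) = 0.88037755.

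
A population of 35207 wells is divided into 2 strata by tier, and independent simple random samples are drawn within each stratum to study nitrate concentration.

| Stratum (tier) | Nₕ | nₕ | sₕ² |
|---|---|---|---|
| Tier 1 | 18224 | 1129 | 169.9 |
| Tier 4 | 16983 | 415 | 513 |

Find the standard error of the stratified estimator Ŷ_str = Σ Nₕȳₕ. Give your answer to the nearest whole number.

Var(Ŷ_str) = Σₕ Nₕ²(1 − fₕ)sₕ²/nₕ.
Tier 1: 18224²·(1 − 1129/18224)·169.9/1129 = 4.688266 × 10^7.
Tier 4: 16983²·(1 − 415/16983)·513/415 = 3.4781937 × 10^8.
Sum = 3.9470203 × 10^8.
SE = √(3.9470203 × 10^8) = 19867.

19867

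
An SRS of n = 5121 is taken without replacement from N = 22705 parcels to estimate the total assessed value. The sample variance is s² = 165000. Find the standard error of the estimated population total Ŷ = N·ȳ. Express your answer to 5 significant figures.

113420

Var(Ŷ) = N²·Var(ȳ) = N²·(1 − n/N)·s²/n.
f = 5121/22705 = 0.22554503; Var(ȳ) = 0.77445497·165000/5121 = 24.953148.
Var(Ŷ) = 22705² · 24.953148 = 1.2863773 × 10^10.
SE(Ŷ) = √(1.2863773 × 10^10) = 113420.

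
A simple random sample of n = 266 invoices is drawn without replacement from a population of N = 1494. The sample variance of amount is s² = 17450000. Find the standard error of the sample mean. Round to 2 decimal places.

Under SRS without replacement, Var(ȳ) = (1 − f)·s²/n with f = n/N = 266/1494 = 0.17804552.
Var(ȳ) = (1 − 0.17804552)·17450000/266 = 0.82195448·65601.504 = 53921.45.
SE(ȳ) = √(53921.45) = 232.21.

232.21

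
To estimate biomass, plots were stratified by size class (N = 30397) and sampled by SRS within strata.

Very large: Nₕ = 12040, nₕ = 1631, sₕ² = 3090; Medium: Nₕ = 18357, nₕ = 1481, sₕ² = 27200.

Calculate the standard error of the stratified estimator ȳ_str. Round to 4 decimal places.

Var(ȳ_str) = Σₕ Wₕ²(1 − fₕ)sₕ²/nₕ with Wₕ = Nₕ/N, N = 30397.
Very large: Wₕ = 0.39609172; term = 0.39609172²·(1 − 0.13546512)·3090/1631 = 0.25696772.
Medium: Wₕ = 0.60390828; term = 0.60390828²·(1 − 0.08067767)·27200/1481 = 6.1577723.
Sum = 6.41474.
SE = √(6.41474) = 2.5327.

2.5327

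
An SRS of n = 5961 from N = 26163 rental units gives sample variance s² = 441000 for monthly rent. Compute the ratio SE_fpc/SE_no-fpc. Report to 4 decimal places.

f = n/N = 5961/26163 = 0.22784084.
SE_no-fpc = √(s²/n) = 8.6012136; SE_fpc = √((1−f)s²/n) = 7.5581089.
Ratio = √(1−f) = 0.87872587.

0.8787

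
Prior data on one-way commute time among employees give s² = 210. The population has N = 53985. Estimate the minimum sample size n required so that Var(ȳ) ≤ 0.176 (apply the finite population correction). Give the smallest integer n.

Without fpc, n₀ = s²/D = 210/0.176 = 1193.1818.
With fpc, (1 − n/N)·s²/n ≤ D requires n ≥ n₀/(1 + n₀/N) = 1193.1818/(1 + 1193.1818/53985) = 1167.3802.
Rounding up, n = 1168.

1168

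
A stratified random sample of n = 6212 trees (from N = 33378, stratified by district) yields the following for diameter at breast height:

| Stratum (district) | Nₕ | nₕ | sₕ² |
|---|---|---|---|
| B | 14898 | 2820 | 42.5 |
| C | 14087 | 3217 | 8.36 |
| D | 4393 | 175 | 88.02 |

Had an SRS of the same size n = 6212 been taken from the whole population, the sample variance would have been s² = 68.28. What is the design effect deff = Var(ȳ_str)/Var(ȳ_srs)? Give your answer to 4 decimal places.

1.2471

Var(ȳ_str) = Σ Wₕ²(1−fₕ)sₕ²/nₕ with Wₕ = Nₕ/33378:
  B: (14898/33378)²·(1−2820/14898)·42.5/2820 = 0.0024341212
  C: (14087/33378)²·(1−3217/14087)·8.36/3217 = 3.5717632 × 10^-4
  D: (4393/33378)²·(1−175/4393)·88.02/175 = 0.0083654725
  → Var(ȳ_str) = 0.01115677.
Var(ȳ_srs) = (1 − 6212/33378)·68.28/6212 = 0.0089459703.
deff = 0.01115677 / 0.0089459703 = 1.2471.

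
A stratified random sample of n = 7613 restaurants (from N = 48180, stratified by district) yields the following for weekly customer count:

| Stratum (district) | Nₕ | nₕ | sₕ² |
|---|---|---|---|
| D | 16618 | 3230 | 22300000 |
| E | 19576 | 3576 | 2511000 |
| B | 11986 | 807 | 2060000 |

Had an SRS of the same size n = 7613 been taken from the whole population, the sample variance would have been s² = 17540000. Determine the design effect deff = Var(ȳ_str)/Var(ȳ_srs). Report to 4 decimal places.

Var(ȳ_str) = Σ Wₕ²(1−fₕ)sₕ²/nₕ with Wₕ = Nₕ/48180:
  D: (16618/48180)²·(1−3230/16618)·22300000/3230 = 661.70316
  E: (19576/48180)²·(1−3576/19576)·2511000/3576 = 94.745709
  B: (11986/48180)²·(1−807/11986)·2060000/807 = 147.34565
  → Var(ȳ_str) = 903.79452.
Var(ȳ_srs) = (1 − 7613/48180)·17540000/7613 = 1939.9023.
deff = 903.79452 / 1939.9023 = 0.4659.

0.4659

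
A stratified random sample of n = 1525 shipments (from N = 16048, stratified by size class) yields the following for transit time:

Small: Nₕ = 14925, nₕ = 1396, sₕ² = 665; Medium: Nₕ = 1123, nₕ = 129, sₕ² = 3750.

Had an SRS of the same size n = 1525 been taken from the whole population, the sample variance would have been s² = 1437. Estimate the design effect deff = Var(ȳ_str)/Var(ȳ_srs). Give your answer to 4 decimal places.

0.5857

Var(ȳ_str) = Σ Wₕ²(1−fₕ)sₕ²/nₕ with Wₕ = Nₕ/16048:
  Small: (14925/16048)²·(1−1396/14925)·665/1396 = 0.37348609
  Medium: (1123/16048)²·(1−129/1123)·3750/129 = 0.12599864
  → Var(ȳ_str) = 0.49948473.
Var(ȳ_srs) = (1 − 1525/16048)·1437/1525 = 0.85275121.
deff = 0.49948473 / 0.85275121 = 0.5857.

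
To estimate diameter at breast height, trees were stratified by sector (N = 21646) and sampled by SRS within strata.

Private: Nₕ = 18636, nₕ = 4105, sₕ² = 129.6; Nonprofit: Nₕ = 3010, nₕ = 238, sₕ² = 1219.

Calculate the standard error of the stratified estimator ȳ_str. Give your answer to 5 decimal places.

0.33084

Var(ȳ_str) = Σₕ Wₕ²(1 − fₕ)sₕ²/nₕ with Wₕ = Nₕ/N, N = 21646.
Private: Wₕ = 0.86094429; term = 0.86094429²·(1 − 0.22027259)·129.6/4105 = 0.018246717.
Nonprofit: Wₕ = 0.13905571; term = 0.13905571²·(1 − 0.07906977)·1219/238 = 0.091207628.
Sum = 0.10945435.
SE = √(0.10945435) = 0.33084.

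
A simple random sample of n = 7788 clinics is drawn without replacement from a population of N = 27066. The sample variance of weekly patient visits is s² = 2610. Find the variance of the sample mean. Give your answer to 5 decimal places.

0.23870

Under SRS without replacement, Var(ȳ) = (1 − f)·s²/n with f = n/N = 7788/27066 = 0.28774108.
Var(ȳ) = (1 − 0.28774108)·2610/7788 = 0.71225892·0.33513097 = 0.23870002.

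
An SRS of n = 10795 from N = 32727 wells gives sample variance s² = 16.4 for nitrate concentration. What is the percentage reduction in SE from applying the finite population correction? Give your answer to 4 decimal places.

f = n/N = 10795/32727 = 0.32984997.
SE_no-fpc = √(s²/n) = 0.038977197; SE_fpc = √((1−f)s²/n) = 0.031907782.
Ratio = √(1−f) = 0.81862692. Reduction = 100·(1 − 0.81862692) = 18.1373%.

18.1373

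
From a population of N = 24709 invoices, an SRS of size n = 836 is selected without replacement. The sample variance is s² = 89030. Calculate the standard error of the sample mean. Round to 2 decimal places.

10.14

Under SRS without replacement, Var(ȳ) = (1 − f)·s²/n with f = n/N = 836/24709 = 0.03383383.
Var(ȳ) = (1 − 0.03383383)·89030/836 = 0.96616617·106.49522 = 102.89207.
SE(ȳ) = √(102.89207) = 10.14.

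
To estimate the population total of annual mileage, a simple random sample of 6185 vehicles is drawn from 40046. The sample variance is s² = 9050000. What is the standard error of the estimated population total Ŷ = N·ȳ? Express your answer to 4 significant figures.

1.409 × 10^6

Var(Ŷ) = N²·Var(ȳ) = N²·(1 − n/N)·s²/n.
f = 6185/40046 = 0.15444739; Var(ȳ) = 0.84555261·9050000/6185 = 1237.2274.
Var(Ŷ) = 40046² · 1237.2274 = 1.9841195 × 10^12.
SE(Ŷ) = √(1.9841195 × 10^12) = 1.409 × 10^6.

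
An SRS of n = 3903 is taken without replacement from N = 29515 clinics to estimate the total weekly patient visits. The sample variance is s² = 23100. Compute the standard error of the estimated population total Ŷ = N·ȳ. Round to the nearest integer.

66888

Var(Ŷ) = N²·Var(ȳ) = N²·(1 − n/N)·s²/n.
f = 3903/29515 = 0.13223785; Var(ȳ) = 0.86776215·23100/3903 = 5.1358713.
Var(Ŷ) = 29515² · 5.1358713 = 4.4740384 × 10^9.
SE(Ŷ) = √(4.4740384 × 10^9) = 66888.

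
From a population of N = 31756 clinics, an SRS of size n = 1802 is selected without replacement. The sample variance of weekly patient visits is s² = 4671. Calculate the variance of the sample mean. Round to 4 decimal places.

Under SRS without replacement, Var(ȳ) = (1 − f)·s²/n with f = n/N = 1802/31756 = 0.05674518.
Var(ȳ) = (1 − 0.05674518)·4671/1802 = 0.94325482·2.5921199 = 2.4450296.

2.4450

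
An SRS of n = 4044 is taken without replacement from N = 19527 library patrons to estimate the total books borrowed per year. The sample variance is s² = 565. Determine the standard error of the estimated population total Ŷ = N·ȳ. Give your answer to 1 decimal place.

6499.3

Var(Ŷ) = N²·Var(ȳ) = N²·(1 − n/N)·s²/n.
f = 4044/19527 = 0.20709786; Var(ȳ) = 0.79290214·565/4044 = 0.11077886.
Var(Ŷ) = 19527² · 0.11077886 = 4.2240392 × 10^7.
SE(Ŷ) = √(4.2240392 × 10^7) = 6499.3.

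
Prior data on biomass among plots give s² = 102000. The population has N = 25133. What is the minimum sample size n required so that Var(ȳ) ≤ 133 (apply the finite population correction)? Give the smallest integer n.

Without fpc, n₀ = s²/D = 102000/133 = 766.9173.
With fpc, (1 − n/N)·s²/n ≤ D requires n ≥ n₀/(1 + n₀/N) = 766.9173/(1 + 766.9173/25133) = 744.2083.
Rounding up, n = 745.

745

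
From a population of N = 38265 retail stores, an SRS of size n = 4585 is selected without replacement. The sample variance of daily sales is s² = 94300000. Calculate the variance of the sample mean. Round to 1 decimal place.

Under SRS without replacement, Var(ȳ) = (1 − f)·s²/n with f = n/N = 4585/38265 = 0.11982229.
Var(ȳ) = (1 − 0.11982229)·94300000/4585 = 0.88017771·20567.067 = 18102.673.

18102.7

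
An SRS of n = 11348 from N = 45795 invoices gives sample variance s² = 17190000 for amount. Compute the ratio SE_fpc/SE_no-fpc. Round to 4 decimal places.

0.8673

f = n/N = 11348/45795 = 0.24779998.
SE_no-fpc = √(s²/n) = 38.920488; SE_fpc = √((1−f)s²/n) = 33.755531.
Ratio = √(1−f) = 0.86729466.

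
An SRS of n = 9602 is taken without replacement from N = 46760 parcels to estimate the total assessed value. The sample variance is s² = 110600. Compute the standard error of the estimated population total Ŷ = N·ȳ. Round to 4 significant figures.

141500

Var(Ŷ) = N²·Var(ȳ) = N²·(1 − n/N)·s²/n.
f = 9602/46760 = 0.20534645; Var(ȳ) = 0.79465355·110600/9602 = 9.1531642.
Var(Ŷ) = 46760² · 9.1531642 = 2.0013372 × 10^10.
SE(Ŷ) = √(2.0013372 × 10^10) = 141500.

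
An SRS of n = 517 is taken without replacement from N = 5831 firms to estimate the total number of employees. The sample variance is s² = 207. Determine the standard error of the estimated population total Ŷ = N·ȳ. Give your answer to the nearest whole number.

3522

Var(Ŷ) = N²·Var(ȳ) = N²·(1 − n/N)·s²/n.
f = 517/5831 = 0.08866404; Var(ȳ) = 0.91133596·207/517 = 0.36488693.
Var(Ŷ) = 5831² · 0.36488693 = 1.240636 × 10^7.
SE(Ŷ) = √(1.240636 × 10^7) = 3522.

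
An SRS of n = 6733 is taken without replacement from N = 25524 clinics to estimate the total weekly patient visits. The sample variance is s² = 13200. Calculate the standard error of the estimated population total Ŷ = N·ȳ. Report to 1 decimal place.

30664.2

Var(Ŷ) = N²·Var(ȳ) = N²·(1 − n/N)·s²/n.
f = 6733/25524 = 0.26379094; Var(ȳ) = 0.73620906·13200/6733 = 1.4433328.
Var(Ŷ) = 25524² · 1.4433328 = 9.4029462 × 10^8.
SE(Ŷ) = √(9.4029462 × 10^8) = 30664.2.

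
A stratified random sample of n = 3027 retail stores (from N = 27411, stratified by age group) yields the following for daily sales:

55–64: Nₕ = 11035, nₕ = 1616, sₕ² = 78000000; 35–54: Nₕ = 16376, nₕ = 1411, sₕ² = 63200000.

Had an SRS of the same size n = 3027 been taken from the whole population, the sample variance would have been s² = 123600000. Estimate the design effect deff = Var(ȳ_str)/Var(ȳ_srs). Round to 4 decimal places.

Var(ȳ_str) = Σ Wₕ²(1−fₕ)sₕ²/nₕ with Wₕ = Nₕ/27411:
  55–64: (11035/27411)²·(1−1616/11035)·78000000/1616 = 6676.9884
  35–54: (16376/27411)²·(1−1411/16376)·63200000/1411 = 14609.147
  → Var(ȳ_str) = 21286.135.
Var(ȳ_srs) = (1 − 3027/27411)·123600000/3027 = 36323.369.
deff = 21286.135 / 36323.369 = 0.5860.

0.5860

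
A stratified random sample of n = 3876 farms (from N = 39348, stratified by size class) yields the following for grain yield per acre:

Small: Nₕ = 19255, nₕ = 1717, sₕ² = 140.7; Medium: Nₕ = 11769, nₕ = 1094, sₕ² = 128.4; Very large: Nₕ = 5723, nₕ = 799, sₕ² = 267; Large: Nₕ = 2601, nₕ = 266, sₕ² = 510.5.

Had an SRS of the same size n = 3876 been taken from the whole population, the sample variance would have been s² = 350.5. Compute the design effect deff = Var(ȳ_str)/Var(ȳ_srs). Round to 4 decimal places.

Var(ȳ_str) = Σ Wₕ²(1−fₕ)sₕ²/nₕ with Wₕ = Nₕ/39348:
  Small: (19255/39348)²·(1−1717/19255)·140.7/1717 = 0.01787319
  Medium: (11769/39348)²·(1−1094/11769)·128.4/1094 = 0.0095237903
  Very large: (5723/39348)²·(1−799/5723)·267/799 = 0.0060822035
  Large: (2601/39348)²·(1−266/2601)·510.5/266 = 0.0075282845
  → Var(ȳ_str) = 0.041007468.
Var(ȳ_srs) = (1 − 3876/39348)·350.5/3876 = 0.081520581.
deff = 0.041007468 / 0.081520581 = 0.5030.

0.5030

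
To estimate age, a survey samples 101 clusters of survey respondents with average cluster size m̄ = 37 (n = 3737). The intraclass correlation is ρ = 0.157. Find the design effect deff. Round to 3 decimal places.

6.652

deff = 1 + (37 − 1)·0.157 = 1 + 5.652 = 6.652.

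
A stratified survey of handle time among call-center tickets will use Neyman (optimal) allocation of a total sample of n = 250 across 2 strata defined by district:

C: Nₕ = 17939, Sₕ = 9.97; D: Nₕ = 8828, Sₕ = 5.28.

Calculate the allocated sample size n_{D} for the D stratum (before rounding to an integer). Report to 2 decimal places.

51.68

Neyman allocation: nₕ = n·NₕSₕ / Σⱼ NⱼSⱼ.
Σ NⱼSⱼ = 17939·9.97 + 8828·5.28 = 225463.67.
n_{D} = 250·8828·5.28 / 225463.67 = 51.68.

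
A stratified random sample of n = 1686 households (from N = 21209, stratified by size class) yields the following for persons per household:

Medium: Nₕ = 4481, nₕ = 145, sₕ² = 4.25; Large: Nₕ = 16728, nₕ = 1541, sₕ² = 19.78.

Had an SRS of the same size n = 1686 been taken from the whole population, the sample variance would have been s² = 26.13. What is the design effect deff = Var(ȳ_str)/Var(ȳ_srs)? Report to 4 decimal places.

Var(ȳ_str) = Σ Wₕ²(1−fₕ)sₕ²/nₕ with Wₕ = Nₕ/21209:
  Medium: (4481/21209)²·(1−145/4481)·4.25/145 = 0.0012660322
  Large: (16728/21209)²·(1−1541/16728)·19.78/1541 = 0.0072493535
  → Var(ȳ_str) = 0.0085153857.
Var(ȳ_srs) = (1 − 1686/21209)·26.13/1686 = 0.014266196.
deff = 0.0085153857 / 0.014266196 = 0.5969.

0.5969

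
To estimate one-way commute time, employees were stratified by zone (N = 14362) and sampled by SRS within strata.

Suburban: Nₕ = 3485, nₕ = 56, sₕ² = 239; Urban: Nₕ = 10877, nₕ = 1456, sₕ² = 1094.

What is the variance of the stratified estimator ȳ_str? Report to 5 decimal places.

0.62054

Var(ȳ_str) = Σₕ Wₕ²(1 − fₕ)sₕ²/nₕ with Wₕ = Nₕ/N, N = 14362.
Suburban: Wₕ = 0.24265423; term = 0.24265423²·(1 − 0.01606887)·239/56 = 0.24725797.
Urban: Wₕ = 0.75734577; term = 0.75734577²·(1 − 0.13386044)·1094/1456 = 0.37327786.
Sum = 0.62053583.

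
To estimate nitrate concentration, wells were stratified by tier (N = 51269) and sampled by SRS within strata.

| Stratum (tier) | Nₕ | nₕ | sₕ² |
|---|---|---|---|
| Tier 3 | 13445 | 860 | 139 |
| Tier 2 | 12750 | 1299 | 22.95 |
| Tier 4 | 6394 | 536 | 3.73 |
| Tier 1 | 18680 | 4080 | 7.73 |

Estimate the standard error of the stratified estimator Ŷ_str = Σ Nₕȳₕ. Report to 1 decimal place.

Var(Ŷ_str) = Σₕ Nₕ²(1 − fₕ)sₕ²/nₕ.
Tier 3: 13445²·(1 − 860/13445)·139/860 = 2.7348303 × 10^7.
Tier 2: 12750²·(1 − 1299/12750)·22.95/1299 = 2.5794501 × 10^6.
Tier 4: 6394²·(1 − 536/6394)·3.73/536 = 260654.99.
Tier 1: 18680²·(1 − 4080/18680)·7.73/4080 = 516712.61.
Sum = 3.0705121 × 10^7.
SE = √(3.0705121 × 10^7) = 5541.2.

5541.2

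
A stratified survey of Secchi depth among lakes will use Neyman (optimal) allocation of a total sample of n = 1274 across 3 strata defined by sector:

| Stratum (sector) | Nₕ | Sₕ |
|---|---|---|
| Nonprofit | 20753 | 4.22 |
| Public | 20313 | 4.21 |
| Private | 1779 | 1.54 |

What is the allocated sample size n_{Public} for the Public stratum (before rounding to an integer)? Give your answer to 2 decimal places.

619.61

Neyman allocation: nₕ = n·NₕSₕ / Σⱼ NⱼSⱼ.
Σ NⱼSⱼ = 20753·4.22 + 20313·4.21 + 1779·1.54 = 175835.05.
n_{Public} = 1274·20313·4.21 / 175835.05 = 619.61.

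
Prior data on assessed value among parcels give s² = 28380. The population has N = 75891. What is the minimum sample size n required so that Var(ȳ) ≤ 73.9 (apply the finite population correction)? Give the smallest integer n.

Without fpc, n₀ = s²/D = 28380/73.9 = 384.0325.
With fpc, (1 − n/N)·s²/n ≤ D requires n ≥ n₀/(1 + n₀/N) = 384.0325/(1 + 384.0325/75891) = 382.0990.
Rounding up, n = 383.

383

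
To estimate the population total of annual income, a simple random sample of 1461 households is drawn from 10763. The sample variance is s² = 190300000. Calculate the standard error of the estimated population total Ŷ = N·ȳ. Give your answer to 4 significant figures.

Var(Ŷ) = N²·Var(ȳ) = N²·(1 − n/N)·s²/n.
f = 1461/10763 = 0.13574282; Var(ȳ) = 0.86425718·190300000/1461 = 112572.31.
Var(Ŷ) = 10763² · 112572.31 = 1.3040621 × 10^13.
SE(Ŷ) = √(1.3040621 × 10^13) = 3.611 × 10^6.

3.611 × 10^6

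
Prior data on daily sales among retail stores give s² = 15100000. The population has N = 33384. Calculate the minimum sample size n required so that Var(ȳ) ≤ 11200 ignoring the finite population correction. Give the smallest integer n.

1349

Without fpc, n₀ = s²/D = 15100000/11200 = 1348.2143.
Rounding up, n = 1349.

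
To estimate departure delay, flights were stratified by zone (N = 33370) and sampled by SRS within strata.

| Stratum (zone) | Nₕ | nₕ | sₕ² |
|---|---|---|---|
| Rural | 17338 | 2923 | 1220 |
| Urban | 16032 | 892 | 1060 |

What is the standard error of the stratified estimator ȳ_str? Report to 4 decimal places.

0.5939

Var(ȳ_str) = Σₕ Wₕ²(1 − fₕ)sₕ²/nₕ with Wₕ = Nₕ/N, N = 33370.
Rural: Wₕ = 0.51956847; term = 0.51956847²·(1 − 0.16858923)·1220/2923 = 0.093676843.
Urban: Wₕ = 0.48043153; term = 0.48043153²·(1 − 0.05563872)·1060/892 = 0.25902529.
Sum = 0.35270213.
SE = √(0.35270213) = 0.5939.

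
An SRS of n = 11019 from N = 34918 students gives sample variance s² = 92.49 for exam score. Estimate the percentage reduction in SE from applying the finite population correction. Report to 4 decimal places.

f = n/N = 11019/34918 = 0.31556790.
SE_no-fpc = √(s²/n) = 0.091617049; SE_fpc = √((1−f)s²/n) = 0.075795161.
Ratio = √(1−f) = 0.82730411. Reduction = 100·(1 − 0.82730411) = 17.2696%.

17.2696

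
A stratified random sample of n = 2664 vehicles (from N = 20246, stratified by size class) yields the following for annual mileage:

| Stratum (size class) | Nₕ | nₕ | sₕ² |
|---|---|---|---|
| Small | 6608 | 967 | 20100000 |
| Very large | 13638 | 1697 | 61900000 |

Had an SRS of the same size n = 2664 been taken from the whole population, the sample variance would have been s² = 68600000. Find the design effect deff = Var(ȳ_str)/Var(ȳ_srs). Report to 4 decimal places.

0.7326

Var(ȳ_str) = Σ Wₕ²(1−fₕ)sₕ²/nₕ with Wₕ = Nₕ/20246:
  Small: (6608/20246)²·(1−967/6608)·20100000/967 = 1890.2413
  Very large: (13638/20246)²·(1−1697/13638)·61900000/1697 = 14491.78
  → Var(ȳ_str) = 16382.021.
Var(ȳ_srs) = (1 − 2664/20246)·68600000/2664 = 22362.427.
deff = 16382.021 / 22362.427 = 0.7326.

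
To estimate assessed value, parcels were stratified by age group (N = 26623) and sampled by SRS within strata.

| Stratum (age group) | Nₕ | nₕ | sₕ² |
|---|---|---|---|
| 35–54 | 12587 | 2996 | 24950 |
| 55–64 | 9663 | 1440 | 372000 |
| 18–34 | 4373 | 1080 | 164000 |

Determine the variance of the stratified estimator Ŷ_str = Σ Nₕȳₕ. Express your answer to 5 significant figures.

Var(Ŷ_str) = Σₕ Nₕ²(1 − fₕ)sₕ²/nₕ.
35–54: 12587²·(1 − 2996/12587)·24950/2996 = 1.0053444 × 10^9.
55–64: 9663²·(1 − 1440/9663)·372000/1440 = 2.0526869 × 10^10.
18–34: 4373²·(1 − 1080/4373)·164000/1080 = 2.1867106 × 10^9.
Sum = 2.3718924 × 10^10.

2.3719 × 10^10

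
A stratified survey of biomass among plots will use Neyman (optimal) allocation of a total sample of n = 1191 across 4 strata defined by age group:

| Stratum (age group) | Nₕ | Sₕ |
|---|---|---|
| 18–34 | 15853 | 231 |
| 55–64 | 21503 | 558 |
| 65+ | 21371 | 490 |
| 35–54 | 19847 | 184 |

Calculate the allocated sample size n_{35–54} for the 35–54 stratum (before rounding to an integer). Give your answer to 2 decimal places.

146.03

Neyman allocation: nₕ = n·NₕSₕ / Σⱼ NⱼSⱼ.
Σ NⱼSⱼ = 15853·231 + 21503·558 + 21371·490 + 19847·184 = 2.9784355 × 10^7.
n_{35–54} = 1191·19847·184 / (2.9784355 × 10^7) = 146.03.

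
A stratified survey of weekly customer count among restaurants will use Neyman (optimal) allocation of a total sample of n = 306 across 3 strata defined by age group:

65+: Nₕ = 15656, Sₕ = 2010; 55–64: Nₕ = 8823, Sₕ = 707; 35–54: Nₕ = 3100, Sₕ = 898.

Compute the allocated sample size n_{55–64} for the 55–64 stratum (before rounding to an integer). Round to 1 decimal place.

Neyman allocation: nₕ = n·NₕSₕ / Σⱼ NⱼSⱼ.
Σ NⱼSⱼ = 15656·2010 + 8823·707 + 3100·898 = 4.0490221 × 10^7.
n_{55–64} = 306·8823·707 / (4.0490221 × 10^7) = 47.1.

47.1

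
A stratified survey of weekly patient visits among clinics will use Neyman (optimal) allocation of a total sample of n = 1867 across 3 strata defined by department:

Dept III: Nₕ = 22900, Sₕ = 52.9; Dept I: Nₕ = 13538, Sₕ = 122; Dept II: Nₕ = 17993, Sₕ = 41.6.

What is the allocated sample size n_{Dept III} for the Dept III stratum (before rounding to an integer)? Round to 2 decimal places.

Neyman allocation: nₕ = n·NₕSₕ / Σⱼ NⱼSⱼ.
Σ NⱼSⱼ = 22900·52.9 + 13538·122 + 17993·41.6 = 3.6115548 × 10^6.
n_{Dept III} = 1867·22900·52.9 / (3.6115548 × 10^6) = 626.24.

626.24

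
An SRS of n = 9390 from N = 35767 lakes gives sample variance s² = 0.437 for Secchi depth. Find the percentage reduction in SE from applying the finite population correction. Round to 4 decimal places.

14.1241

f = n/N = 9390/35767 = 0.26253250.
SE_no-fpc = √(s²/n) = 0.0068219404; SE_fpc = √((1−f)s²/n) = 0.0058584046.
Ratio = √(1−f) = 0.85875928. Reduction = 100·(1 − 0.85875928) = 14.1241%.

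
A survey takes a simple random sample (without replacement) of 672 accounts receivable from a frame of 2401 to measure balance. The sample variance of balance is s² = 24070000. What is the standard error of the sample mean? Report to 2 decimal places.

160.60

Under SRS without replacement, Var(ȳ) = (1 − f)·s²/n with f = n/N = 672/2401 = 0.27988338.
Var(ȳ) = (1 − 0.27988338)·24070000/672 = 0.72011662·35818.452 = 25793.463.
SE(ȳ) = √(25793.463) = 160.60.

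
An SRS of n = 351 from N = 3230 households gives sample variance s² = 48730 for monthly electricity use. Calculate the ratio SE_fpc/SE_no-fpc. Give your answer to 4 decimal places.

0.9441

f = n/N = 351/3230 = 0.10866873.
SE_no-fpc = √(s²/n) = 11.782695; SE_fpc = √((1−f)s²/n) = 11.124083.
Ratio = √(1−f) = 0.94410342.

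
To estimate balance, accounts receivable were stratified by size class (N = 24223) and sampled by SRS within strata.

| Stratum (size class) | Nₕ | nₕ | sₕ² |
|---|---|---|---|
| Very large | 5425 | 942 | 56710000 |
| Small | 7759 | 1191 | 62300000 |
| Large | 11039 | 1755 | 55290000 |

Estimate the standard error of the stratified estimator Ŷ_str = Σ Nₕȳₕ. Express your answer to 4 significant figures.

2.713 × 10^6

Var(Ŷ_str) = Σₕ Nₕ²(1 − fₕ)sₕ²/nₕ.
Very large: 5425²·(1 − 942/5425)·56710000/942 = 1.4641219 × 10^12.
Small: 7759²·(1 − 1191/7759)·62300000/1191 = 2.665724 × 10^12.
Large: 11039²·(1 − 1755/11039)·55290000/1755 = 3.2287494 × 10^12.
Sum = 7.3585953 × 10^12.
SE = √(7.3585953 × 10^12) = 2.713 × 10^6.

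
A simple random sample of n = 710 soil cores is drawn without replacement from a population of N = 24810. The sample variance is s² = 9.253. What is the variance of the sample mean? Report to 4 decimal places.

Under SRS without replacement, Var(ȳ) = (1 − f)·s²/n with f = n/N = 710/24810 = 0.02861749.
Var(ȳ) = (1 − 0.02861749)·9.253/710 = 0.97138251·0.013032394 = 0.01265944.

0.0127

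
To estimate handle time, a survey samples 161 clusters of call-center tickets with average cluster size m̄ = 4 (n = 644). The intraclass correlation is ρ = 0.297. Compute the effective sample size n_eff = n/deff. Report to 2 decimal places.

340.56

deff = 1 + (4 − 1)·0.297 = 1 + 0.891 = 1.891.
n_eff = 644 / 1.891 = 340.56.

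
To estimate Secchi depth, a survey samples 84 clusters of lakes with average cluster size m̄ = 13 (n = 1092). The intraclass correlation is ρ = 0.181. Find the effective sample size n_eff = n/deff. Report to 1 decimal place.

344.3

deff = 1 + (13 − 1)·0.181 = 1 + 2.172 = 3.172.
n_eff = 1092 / 3.172 = 344.3.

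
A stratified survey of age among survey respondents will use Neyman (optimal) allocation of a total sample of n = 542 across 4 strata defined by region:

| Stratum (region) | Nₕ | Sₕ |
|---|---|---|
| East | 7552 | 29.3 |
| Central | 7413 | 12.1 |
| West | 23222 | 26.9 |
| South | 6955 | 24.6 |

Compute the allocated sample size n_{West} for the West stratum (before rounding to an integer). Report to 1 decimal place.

Neyman allocation: nₕ = n·NₕSₕ / Σⱼ NⱼSⱼ.
Σ NⱼSⱼ = 7552·29.3 + 7413·12.1 + 23222·26.9 + 6955·24.6 = 1.1067357 × 10^6.
n_{West} = 542·23222·26.9 / (1.1067357 × 10^6) = 305.9.

305.9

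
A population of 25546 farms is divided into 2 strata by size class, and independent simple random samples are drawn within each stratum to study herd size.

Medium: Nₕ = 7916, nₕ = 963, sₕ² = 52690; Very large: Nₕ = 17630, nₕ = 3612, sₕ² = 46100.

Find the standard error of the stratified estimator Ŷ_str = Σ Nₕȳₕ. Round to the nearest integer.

78522

Var(Ŷ_str) = Σₕ Nₕ²(1 − fₕ)sₕ²/nₕ.
Medium: 7916²·(1 − 963/7916)·52690/963 = 3.0114796 × 10^9.
Very large: 17630²·(1 − 3612/17630)·46100/3612 = 3.1542169 × 10^9.
Sum = 6.1656965 × 10^9.
SE = √(6.1656965 × 10^9) = 78522.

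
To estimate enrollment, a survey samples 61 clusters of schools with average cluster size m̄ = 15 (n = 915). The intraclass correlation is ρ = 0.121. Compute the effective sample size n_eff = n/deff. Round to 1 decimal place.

deff = 1 + (15 − 1)·0.121 = 1 + 1.694 = 2.694.
n_eff = 915 / 2.694 = 339.6.

339.6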